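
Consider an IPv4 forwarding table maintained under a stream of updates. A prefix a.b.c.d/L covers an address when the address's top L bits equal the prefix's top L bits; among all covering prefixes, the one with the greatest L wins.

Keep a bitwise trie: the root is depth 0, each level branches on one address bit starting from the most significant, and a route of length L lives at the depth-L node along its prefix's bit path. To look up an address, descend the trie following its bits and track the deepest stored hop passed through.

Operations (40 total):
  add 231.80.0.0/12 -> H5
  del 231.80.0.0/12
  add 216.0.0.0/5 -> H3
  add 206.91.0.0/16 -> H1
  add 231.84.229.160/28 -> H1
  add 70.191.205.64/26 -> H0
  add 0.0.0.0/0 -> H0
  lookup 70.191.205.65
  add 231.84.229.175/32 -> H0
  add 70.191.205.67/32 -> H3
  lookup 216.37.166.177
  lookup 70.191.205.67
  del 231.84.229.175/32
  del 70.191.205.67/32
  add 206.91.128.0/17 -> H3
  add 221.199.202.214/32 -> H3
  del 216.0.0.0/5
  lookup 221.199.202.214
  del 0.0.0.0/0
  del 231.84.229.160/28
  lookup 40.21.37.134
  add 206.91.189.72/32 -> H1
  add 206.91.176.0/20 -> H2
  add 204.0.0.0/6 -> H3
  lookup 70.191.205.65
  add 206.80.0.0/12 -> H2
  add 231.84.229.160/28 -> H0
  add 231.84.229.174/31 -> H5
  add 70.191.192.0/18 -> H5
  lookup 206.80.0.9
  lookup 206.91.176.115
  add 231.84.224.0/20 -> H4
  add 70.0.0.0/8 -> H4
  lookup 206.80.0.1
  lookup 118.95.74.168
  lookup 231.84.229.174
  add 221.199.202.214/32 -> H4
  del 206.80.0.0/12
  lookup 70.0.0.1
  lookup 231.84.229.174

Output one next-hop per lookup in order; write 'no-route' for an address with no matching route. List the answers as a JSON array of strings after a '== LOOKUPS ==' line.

Trace:
  add 231.80.0.0/12 -> H5 at depth 12
  del 231.80.0.0/12 (clear depth 12)
  add 216.0.0.0/5 -> H3 at depth 5
  add 206.91.0.0/16 -> H1 at depth 16
  add 231.84.229.160/28 -> H1 at depth 28
  add 70.191.205.64/26 -> H0 at depth 26
  add 0.0.0.0/0 -> H0 at depth 0
  ? 70.191.205.65  path d0:H0→d1:-→d2:-→d3:-→d4:-→d5:-→d6:-→d7:-→d8:-→d9:-→d10:-→d11:-→d12:-→d13:-→d14:-→d15:-→d16:-→d17:-→d18:-→d19:-→d20:-→d21:-→d22:-→d23:-→d24:-→d25:-→d26:H0  best=H0
  add 231.84.229.175/32 -> H0 at depth 32
  add 70.191.205.67/32 -> H3 at depth 32
  ? 216.37.166.177  path d0:H0→d1:-→d2:-→d3:-→d4:-→d5:H3  best=H3
  ? 70.191.205.67  path d0:H0→d1:-→d2:-→d3:-→d4:-→d5:-→d6:-→d7:-→d8:-→d9:-→d10:-→d11:-→d12:-→d13:-→d14:-→d15:-→d16:-→d17:-→d18:-→d19:-→d20:-→d21:-→d22:-→d23:-→d24:-→d25:-→d26:H0→d27:-→d28:-→d29:-→d30:-→d31:-→d32:H3  best=H3
  del 231.84.229.175/32 (clear depth 32)
  del 70.191.205.67/32 (clear depth 32)
  add 206.91.128.0/17 -> H3 at depth 17
  add 221.199.202.214/32 -> H3 at depth 32
  del 216.0.0.0/5 (clear depth 5)
  ? 221.199.202.214  path d0:H0→d1:-→d2:-→d3:-→d4:-→d5:-→d6:-→d7:-→d8:-→d9:-→d10:-→d11:-→d12:-→d13:-→d14:-→d15:-→d16:-→d17:-→d18:-→d19:-→d20:-→d21:-→d22:-→d23:-→d24:-→d25:-→d26:-→d27:-→d28:-→d29:-→d30:-→d31:-→d32:H3  best=H3
  del 0.0.0.0/0 (clear depth 0)
  del 231.84.229.160/28 (clear depth 28)
  ? 40.21.37.134  path d0:-→d1:-  best=no-route
  add 206.91.189.72/32 -> H1 at depth 32
  add 206.91.176.0/20 -> H2 at depth 20
  add 204.0.0.0/6 -> H3 at depth 6
  ? 70.191.205.65  path d0:-→d1:-→d2:-→d3:-→d4:-→d5:-→d6:-→d7:-→d8:-→d9:-→d10:-→d11:-→d12:-→d13:-→d14:-→d15:-→d16:-→d17:-→d18:-→d19:-→d20:-→d21:-→d22:-→d23:-→d24:-→d25:-→d26:H0→d27:-→d28:-→d29:-→d30:-  best=H0
  add 206.80.0.0/12 -> H2 at depth 12
  add 231.84.229.160/28 -> H0 at depth 28
  add 231.84.229.174/31 -> H5 at depth 31
  add 70.191.192.0/18 -> H5 at depth 18
  ? 206.80.0.9  path d0:-→d1:-→d2:-→d3:-→d4:-→d5:-→d6:H3→d7:-→d8:-→d9:-→d10:-→d11:-→d12:H2  best=H2
  ? 206.91.176.115  path d0:-→d1:-→d2:-→d3:-→d4:-→d5:-→d6:H3→d7:-→d8:-→d9:-→d10:-→d11:-→d12:H2→d13:-→d14:-→d15:-→d16:H1→d17:H3→d18:-→d19:-→d20:H2  best=H2
  add 231.84.224.0/20 -> H4 at depth 20
  add 70.0.0.0/8 -> H4 at depth 8
  ? 206.80.0.1  path d0:-→d1:-→d2:-→d3:-→d4:-→d5:-→d6:H3→d7:-→d8:-→d9:-→d10:-→d11:-→d12:H2  best=H2
  ? 118.95.74.168  path d0:-→d1:-→d2:-  best=no-route
  ? 231.84.229.174  path d0:-→d1:-→d2:-→d3:-→d4:-→d5:-→d6:-→d7:-→d8:-→d9:-→d10:-→d11:-→d12:-→d13:-→d14:-→d15:-→d16:-→d17:-→d18:-→d19:-→d20:H4→d21:-→d22:-→d23:-→d24:-→d25:-→d26:-→d27:-→d28:H0→d29:-→d30:-→d31:H5  best=H5
  add 221.199.202.214/32 -> H4 at depth 32
  del 206.80.0.0/12 (clear depth 12)
  ? 70.0.0.1  path d0:-→d1:-→d2:-→d3:-→d4:-→d5:-→d6:-→d7:-→d8:H4  best=H4
  ? 231.84.229.174  path d0:-→d1:-→d2:-→d3:-→d4:-→d5:-→d6:-→d7:-→d8:-→d9:-→d10:-→d11:-→d12:-→d13:-→d14:-→d15:-→d16:-→d17:-→d18:-→d19:-→d20:H4→d21:-→d22:-→d23:-→d24:-→d25:-→d26:-→d27:-→d28:H0→d29:-→d30:-→d31:H5  best=H5

== LOOKUPS ==
["H0","H3","H3","H3","no-route","H0","H2","H2","H2","no-route","H5","H4","H5"]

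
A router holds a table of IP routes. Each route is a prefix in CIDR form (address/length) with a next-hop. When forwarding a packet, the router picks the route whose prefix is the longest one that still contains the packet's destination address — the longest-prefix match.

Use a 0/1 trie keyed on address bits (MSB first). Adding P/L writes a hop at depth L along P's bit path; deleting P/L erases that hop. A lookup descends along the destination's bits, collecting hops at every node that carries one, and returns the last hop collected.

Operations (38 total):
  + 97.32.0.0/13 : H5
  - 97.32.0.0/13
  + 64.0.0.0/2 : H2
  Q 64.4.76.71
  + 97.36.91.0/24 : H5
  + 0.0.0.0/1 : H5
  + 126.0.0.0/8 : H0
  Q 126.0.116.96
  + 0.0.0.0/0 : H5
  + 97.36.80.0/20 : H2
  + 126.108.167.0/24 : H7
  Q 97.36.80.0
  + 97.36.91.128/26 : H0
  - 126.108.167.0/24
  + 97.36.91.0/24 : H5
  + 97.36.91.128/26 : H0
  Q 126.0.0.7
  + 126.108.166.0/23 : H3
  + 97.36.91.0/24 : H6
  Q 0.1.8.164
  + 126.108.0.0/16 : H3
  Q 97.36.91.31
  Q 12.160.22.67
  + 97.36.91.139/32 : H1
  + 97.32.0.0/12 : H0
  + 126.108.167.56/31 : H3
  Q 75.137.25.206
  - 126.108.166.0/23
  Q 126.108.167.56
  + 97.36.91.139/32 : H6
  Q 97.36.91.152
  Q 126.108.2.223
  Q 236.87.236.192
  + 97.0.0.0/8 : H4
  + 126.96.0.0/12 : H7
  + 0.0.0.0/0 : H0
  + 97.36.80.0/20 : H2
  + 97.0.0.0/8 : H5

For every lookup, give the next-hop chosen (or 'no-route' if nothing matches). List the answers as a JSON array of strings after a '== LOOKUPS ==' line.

Process each operation:
  add 97.32.0.0/13 -> H5 at depth 13
  - 97.32.0.0/13 clear@13
  add 64.0.0.0/2 -> H2 at depth 2
  ? 64.4.76.71  path d0:-→d1:-→d2:H2  best=H2
  add 97.36.91.0/24 -> H5 at depth 24
  add 0.0.0.0/1 -> H5 at depth 1
  add 126.0.0.0/8 -> H0 at depth 8
  ? 126.0.116.96  path d0:-→d1:H5→d2:H2→d3:-→d4:-→d5:-→d6:-→d7:-→d8:H0  best=H0
  add 0.0.0.0/0 -> H5 at depth 0
  add 97.36.80.0/20 -> H2 at depth 20
  add 126.108.167.0/24 -> H7 at depth 24
  ? 97.36.80.0  path d0:H5→d1:H5→d2:H2→d3:-→d4:-→d5:-→d6:-→d7:-→d8:-→d9:-→d10:-→d11:-→d12:-→d13:-→d14:-→d15:-→d16:-→d17:-→d18:-→d19:-→d20:H2  best=H2
  add 97.36.91.128/26 -> H0 at depth 26
  - 126.108.167.0/24 clear@24
  add 97.36.91.0/24 -> H5 at depth 24
  add 97.36.91.128/26 -> H0 at depth 26
  ? 126.0.0.7  path d0:H5→d1:H5→d2:H2→d3:-→d4:-→d5:-→d6:-→d7:-→d8:H0→d9:-  best=H0
  add 126.108.166.0/23 -> H3 at depth 23
  add 97.36.91.0/24 -> H6 at depth 24
  ? 0.1.8.164  path d0:H5→d1:H5  best=H5
  add 126.108.0.0/16 -> H3 at depth 16
  ? 97.36.91.31  path d0:H5→d1:H5→d2:H2→d3:-→d4:-→d5:-→d6:-→d7:-→d8:-→d9:-→d10:-→d11:-→d12:-→d13:-→d14:-→d15:-→d16:-→d17:-→d18:-→d19:-→d20:H2→d21:-→d22:-→d23:-→d24:H6  best=H6
  ? 12.160.22.67  path d0:H5→d1:H5  best=H5
  add 97.36.91.139/32 -> H1 at depth 32
  add 97.32.0.0/12 -> H0 at depth 12
  add 126.108.167.56/31 -> H3 at depth 31
  ? 75.137.25.206  path d0:H5→d1:H5→d2:H2  best=H2
  - 126.108.166.0/23 clear@23
  ? 126.108.167.56  path d0:H5→d1:H5→d2:H2→d3:-→d4:-→d5:-→d6:-→d7:-→d8:H0→d9:-→d10:-→d11:-→d12:-→d13:-→d14:-→d15:-→d16:H3→d17:-→d18:-→d19:-→d20:-→d21:-→d22:-→d23:-→d24:-→d25:-→d26:-→d27:-→d28:-→d29:-→d30:-→d31:H3  best=H3
  add 97.36.91.139/32 -> H6 at depth 32
  ? 97.36.91.152  path d0:H5→d1:H5→d2:H2→d3:-→d4:-→d5:-→d6:-→d7:-→d8:-→d9:-→d10:-→d11:-→d12:H0→d13:-→d14:-→d15:-→d16:-→d17:-→d18:-→d19:-→d20:H2→d21:-→d22:-→d23:-→d24:H6→d25:-→d26:H0→d27:-  best=H0
  ? 126.108.2.223  path d0:H5→d1:H5→d2:H2→d3:-→d4:-→d5:-→d6:-→d7:-→d8:H0→d9:-→d10:-→d11:-→d12:-→d13:-→d14:-→d15:-→d16:H3  best=H3
  ? 236.87.236.192  path d0:H5  best=H5
  add 97.0.0.0/8 -> H4 at depth 8
  add 126.96.0.0/12 -> H7 at depth 12
  add 0.0.0.0/0 -> H0 at depth 0
  add 97.36.80.0/20 -> H2 at depth 20
  add 97.0.0.0/8 -> H5 at depth 8

== LOOKUPS ==
["H2","H0","H2","H0","H5","H6","H5","H2","H3","H0","H3","H5"]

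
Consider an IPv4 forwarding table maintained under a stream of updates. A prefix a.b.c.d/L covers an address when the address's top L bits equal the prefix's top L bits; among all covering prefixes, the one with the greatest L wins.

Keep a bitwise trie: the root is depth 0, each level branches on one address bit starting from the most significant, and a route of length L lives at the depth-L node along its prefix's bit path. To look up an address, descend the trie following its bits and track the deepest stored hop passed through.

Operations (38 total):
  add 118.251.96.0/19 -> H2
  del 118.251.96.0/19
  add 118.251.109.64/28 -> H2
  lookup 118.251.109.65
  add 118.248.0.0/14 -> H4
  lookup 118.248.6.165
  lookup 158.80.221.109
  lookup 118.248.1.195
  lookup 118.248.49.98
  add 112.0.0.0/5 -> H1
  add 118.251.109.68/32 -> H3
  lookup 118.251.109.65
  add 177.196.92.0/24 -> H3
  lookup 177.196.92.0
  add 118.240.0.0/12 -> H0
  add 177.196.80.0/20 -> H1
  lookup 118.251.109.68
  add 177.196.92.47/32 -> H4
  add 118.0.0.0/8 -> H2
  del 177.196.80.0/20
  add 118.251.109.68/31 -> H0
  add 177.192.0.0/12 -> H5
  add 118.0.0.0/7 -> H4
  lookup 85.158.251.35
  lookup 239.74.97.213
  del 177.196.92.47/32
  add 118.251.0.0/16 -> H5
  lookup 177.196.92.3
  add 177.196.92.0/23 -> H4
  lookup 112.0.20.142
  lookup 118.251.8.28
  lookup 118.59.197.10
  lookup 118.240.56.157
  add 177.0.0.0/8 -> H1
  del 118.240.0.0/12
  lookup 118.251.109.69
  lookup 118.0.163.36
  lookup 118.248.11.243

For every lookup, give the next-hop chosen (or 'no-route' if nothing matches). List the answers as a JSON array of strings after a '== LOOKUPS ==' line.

Process each operation:
  + 118.251.96.0/19 (H2) depth=19
  del 118.251.96.0/19 (clear depth 19)
  + 118.251.109.64/28 (H2) depth=28
  ? 118.251.109.65  path d0:-→d1:-→d2:-→d3:-→d4:-→d5:-→d6:-→d7:-→d8:-→d9:-→d10:-→d11:-→d12:-→d13:-→d14:-→d15:-→d16:-→d17:-→d18:-→d19:-→d20:-→d21:-→d22:-→d23:-→d24:-→d25:-→d26:-→d27:-→d28:H2  best=H2
  + 118.248.0.0/14 (H4) depth=14
  ? 118.248.6.165  path d0:-→d1:-→d2:-→d3:-→d4:-→d5:-→d6:-→d7:-→d8:-→d9:-→d10:-→d11:-→d12:-→d13:-→d14:H4  best=H4
  ? 158.80.221.109  path d0:-  best=no-route
  ? 118.248.1.195  path d0:-→d1:-→d2:-→d3:-→d4:-→d5:-→d6:-→d7:-→d8:-→d9:-→d10:-→d11:-→d12:-→d13:-→d14:H4  best=H4
  ? 118.248.49.98  path d0:-→d1:-→d2:-→d3:-→d4:-→d5:-→d6:-→d7:-→d8:-→d9:-→d10:-→d11:-→d12:-→d13:-→d14:H4  best=H4
  + 112.0.0.0/5 (H1) depth=5
  + 118.251.109.68/32 (H3) depth=32
  ? 118.251.109.65  path d0:-→d1:-→d2:-→d3:-→d4:-→d5:H1→d6:-→d7:-→d8:-→d9:-→d10:-→d11:-→d12:-→d13:-→d14:H4→d15:-→d16:-→d17:-→d18:-→d19:-→d20:-→d21:-→d22:-→d23:-→d24:-→d25:-→d26:-→d27:-→d28:H2→d29:-  best=H2
  + 177.196.92.0/24 (H3) depth=24
  ? 177.196.92.0  path d0:-→d1:-→d2:-→d3:-→d4:-→d5:-→d6:-→d7:-→d8:-→d9:-→d10:-→d11:-→d12:-→d13:-→d14:-→d15:-→d16:-→d17:-→d18:-→d19:-→d20:-→d21:-→d22:-→d23:-→d24:H3  best=H3
  + 118.240.0.0/12 (H0) depth=12
  + 177.196.80.0/20 (H1) depth=20
  ? 118.251.109.68  path d0:-→d1:-→d2:-→d3:-→d4:-→d5:H1→d6:-→d7:-→d8:-→d9:-→d10:-→d11:-→d12:H0→d13:-→d14:H4→d15:-→d16:-→d17:-→d18:-→d19:-→d20:-→d21:-→d22:-→d23:-→d24:-→d25:-→d26:-→d27:-→d28:H2→d29:-→d30:-→d31:-→d32:H3  best=H3
  + 177.196.92.47/32 (H4) depth=32
  + 118.0.0.0/8 (H2) depth=8
  del 177.196.80.0/20 (clear depth 20)
  + 118.251.109.68/31 (H0) depth=31
  + 177.192.0.0/12 (H5) depth=12
  + 118.0.0.0/7 (H4) depth=7
  ? 85.158.251.35  path d0:-→d1:-→d2:-  best=no-route
  ? 239.74.97.213  path d0:-→d1:-  best=no-route
  del 177.196.92.47/32 (clear depth 32)
  + 118.251.0.0/16 (H5) depth=16
  ? 177.196.92.3  path d0:-→d1:-→d2:-→d3:-→d4:-→d5:-→d6:-→d7:-→d8:-→d9:-→d10:-→d11:-→d12:H5→d13:-→d14:-→d15:-→d16:-→d17:-→d18:-→d19:-→d20:-→d21:-→d22:-→d23:-→d24:H3→d25:-→d26:-  best=H3
  + 177.196.92.0/23 (H4) depth=23
  ? 112.0.20.142  path d0:-→d1:-→d2:-→d3:-→d4:-→d5:H1  best=H1
  ? 118.251.8.28  path d0:-→d1:-→d2:-→d3:-→d4:-→d5:H1→d6:-→d7:H4→d8:H2→d9:-→d10:-→d11:-→d12:H0→d13:-→d14:H4→d15:-→d16:H5→d17:-  best=H5
  ? 118.59.197.10  path d0:-→d1:-→d2:-→d3:-→d4:-→d5:H1→d6:-→d7:H4→d8:H2  best=H2
  ? 118.240.56.157  path d0:-→d1:-→d2:-→d3:-→d4:-→d5:H1→d6:-→d7:H4→d8:H2→d9:-→d10:-→d11:-→d12:H0  best=H0
  + 177.0.0.0/8 (H1) depth=8
  del 118.240.0.0/12 (clear depth 12)
  ? 118.251.109.69  path d0:-→d1:-→d2:-→d3:-→d4:-→d5:H1→d6:-→d7:H4→d8:H2→d9:-→d10:-→d11:-→d12:-→d13:-→d14:H4→d15:-→d16:H5→d17:-→d18:-→d19:-→d20:-→d21:-→d22:-→d23:-→d24:-→d25:-→d26:-→d27:-→d28:H2→d29:-→d30:-→d31:H0  best=H0
  ? 118.0.163.36  path d0:-→d1:-→d2:-→d3:-→d4:-→d5:H1→d6:-→d7:H4→d8:H2  best=H2
  ? 118.248.11.243  path d0:-→d1:-→d2:-→d3:-→d4:-→d5:H1→d6:-→d7:H4→d8:H2→d9:-→d10:-→d11:-→d12:-→d13:-→d14:H4  best=H4

== LOOKUPS ==
["H2","H4","no-route","H4","H4","H2","H3","H3","no-route","no-route","H3","H1","H5","H2","H0","H0","H2","H4"]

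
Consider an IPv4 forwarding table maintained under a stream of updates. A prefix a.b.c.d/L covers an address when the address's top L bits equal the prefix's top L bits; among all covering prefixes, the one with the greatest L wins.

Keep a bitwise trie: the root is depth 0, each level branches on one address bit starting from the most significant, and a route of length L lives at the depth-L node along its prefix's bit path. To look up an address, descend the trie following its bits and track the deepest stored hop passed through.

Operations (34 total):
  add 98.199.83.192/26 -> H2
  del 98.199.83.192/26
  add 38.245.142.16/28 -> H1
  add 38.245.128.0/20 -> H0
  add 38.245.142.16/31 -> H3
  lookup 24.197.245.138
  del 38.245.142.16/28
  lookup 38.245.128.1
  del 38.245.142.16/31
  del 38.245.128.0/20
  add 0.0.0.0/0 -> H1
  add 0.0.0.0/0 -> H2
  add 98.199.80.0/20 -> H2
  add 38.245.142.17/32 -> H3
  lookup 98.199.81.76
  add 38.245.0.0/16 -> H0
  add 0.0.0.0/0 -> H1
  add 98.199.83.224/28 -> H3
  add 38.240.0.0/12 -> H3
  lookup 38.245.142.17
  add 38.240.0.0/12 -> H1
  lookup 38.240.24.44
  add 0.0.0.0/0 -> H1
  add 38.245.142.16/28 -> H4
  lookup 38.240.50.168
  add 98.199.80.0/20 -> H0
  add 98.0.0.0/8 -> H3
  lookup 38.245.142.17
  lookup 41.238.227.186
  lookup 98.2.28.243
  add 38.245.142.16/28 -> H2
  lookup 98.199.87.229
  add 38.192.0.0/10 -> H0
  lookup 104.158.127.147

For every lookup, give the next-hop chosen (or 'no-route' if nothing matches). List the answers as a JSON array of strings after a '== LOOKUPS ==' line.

Apply in order:
  + 98.199.83.192/26 (H2) depth=26
  del 98.199.83.192/26 (clear depth 26)
  + 38.245.142.16/28 (H1) depth=28
  + 38.245.128.0/20 (H0) depth=20
  + 38.245.142.16/31 (H3) depth=31
  Q 24.197.245.138: descend 00 ; hops seen [∅] ; pick no-route
  del 38.245.142.16/28 (clear depth 28)
  Q 38.245.128.1: descend 00100110111101011000 ; hops seen [H0] ; pick H0
  del 38.245.142.16/31 (clear depth 31)
  del 38.245.128.0/20 (clear depth 20)
  + 0.0.0.0/0 (H1) depth=0
  + 0.0.0.0/0 (H2) depth=0
  + 98.199.80.0/20 (H2) depth=20
  + 38.245.142.17/32 (H3) depth=32
  Q 98.199.81.76: descend 0110001011000111010100 ; hops seen [H2,H2] ; pick H2
  + 38.245.0.0/16 (H0) depth=16
  + 0.0.0.0/0 (H1) depth=0
  + 98.199.83.224/28 (H3) depth=28
  + 38.240.0.0/12 (H3) depth=12
  Q 38.245.142.17: descend 00100110111101011000111000010001 ; hops seen [H1,H3,H0,H3] ; pick H3
  + 38.240.0.0/12 (H1) depth=12
  Q 38.240.24.44: descend 0010011011110 ; hops seen [H1,H1] ; pick H1
  + 0.0.0.0/0 (H1) depth=0
  + 38.245.142.16/28 (H4) depth=28
  Q 38.240.50.168: descend 0010011011110 ; hops seen [H1,H1] ; pick H1
  + 98.199.80.0/20 (H0) depth=20
  + 98.0.0.0/8 (H3) depth=8
  Q 38.245.142.17: descend 00100110111101011000111000010001 ; hops seen [H1,H1,H0,H4,H3] ; pick H3
  Q 41.238.227.186: descend 0010 ; hops seen [H1] ; pick H1
  Q 98.2.28.243: descend 01100010 ; hops seen [H1,H3] ; pick H3
  + 38.245.142.16/28 (H2) depth=28
  Q 98.199.87.229: descend 011000101100011101010 ; hops seen [H1,H3,H0] ; pick H0
  + 38.192.0.0/10 (H0) depth=10
  Q 104.158.127.147: descend 0110 ; hops seen [H1] ; pick H1

== LOOKUPS ==
["no-route","H0","H2","H3","H1","H1","H3","H1","H3","H0","H1"]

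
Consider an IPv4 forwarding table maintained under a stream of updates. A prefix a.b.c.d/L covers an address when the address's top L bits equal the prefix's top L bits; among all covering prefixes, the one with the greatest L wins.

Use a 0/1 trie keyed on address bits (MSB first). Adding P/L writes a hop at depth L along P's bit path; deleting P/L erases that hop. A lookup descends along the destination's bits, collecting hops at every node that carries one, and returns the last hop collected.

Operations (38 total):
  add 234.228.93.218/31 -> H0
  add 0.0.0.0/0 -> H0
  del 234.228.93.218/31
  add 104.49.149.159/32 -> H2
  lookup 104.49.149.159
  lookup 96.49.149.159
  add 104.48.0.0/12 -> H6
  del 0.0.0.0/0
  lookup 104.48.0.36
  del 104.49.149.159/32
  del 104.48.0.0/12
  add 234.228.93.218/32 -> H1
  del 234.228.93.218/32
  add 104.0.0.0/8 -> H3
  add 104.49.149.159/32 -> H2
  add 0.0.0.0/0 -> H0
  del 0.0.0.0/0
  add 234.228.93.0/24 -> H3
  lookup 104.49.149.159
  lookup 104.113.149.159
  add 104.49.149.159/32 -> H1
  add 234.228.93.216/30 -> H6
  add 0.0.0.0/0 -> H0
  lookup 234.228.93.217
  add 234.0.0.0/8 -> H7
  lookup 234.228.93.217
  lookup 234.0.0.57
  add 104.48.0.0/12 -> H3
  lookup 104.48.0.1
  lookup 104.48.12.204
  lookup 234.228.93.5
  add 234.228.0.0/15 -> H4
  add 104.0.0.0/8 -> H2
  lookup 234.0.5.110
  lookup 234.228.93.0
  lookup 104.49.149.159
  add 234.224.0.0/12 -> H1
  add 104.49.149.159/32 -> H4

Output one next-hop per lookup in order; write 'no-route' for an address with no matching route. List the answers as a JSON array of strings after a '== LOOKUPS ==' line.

Apply in order:
  add 234.228.93.218/31 -> H0 at depth 31
  add 0.0.0.0/0 -> H0 at depth 0
  del 234.228.93.218/31 (clear depth 31)
  add 104.49.149.159/32 -> H2 at depth 32
  lookup 104.49.149.159: bits 01101000001100011001010110011111 walk d0:H0→d1:-→d2:-→d3:-→d4:-→d5:-→d6:-→d7:-→d8:-→d9:-→d10:-→d11:-→d12:-→d13:-→d14:-→d15:-→d16:-→d17:-→d18:-→d19:-→d20:-→d21:-→d22:-→d23:-→d24:-→d25:-→d26:-→d27:-→d28:-→d29:-→d30:-→d31:-→d32:H2 -> H2
  lookup 96.49.149.159: bits 0110 walk d0:H0→d1:-→d2:-→d3:-→d4:- -> H0
  add 104.48.0.0/12 -> H6 at depth 12
  del 0.0.0.0/0 (clear depth 0)
  lookup 104.48.0.36: bits 011010000011000 walk d0:-→d1:-→d2:-→d3:-→d4:-→d5:-→d6:-→d7:-→d8:-→d9:-→d10:-→d11:-→d12:H6→d13:-→d14:-→d15:- -> H6
  del 104.49.149.159/32 (clear depth 32)
  del 104.48.0.0/12 (clear depth 12)
  add 234.228.93.218/32 -> H1 at depth 32
  del 234.228.93.218/32 (clear depth 32)
  add 104.0.0.0/8 -> H3 at depth 8
  add 104.49.149.159/32 -> H2 at depth 32
  add 0.0.0.0/0 -> H0 at depth 0
  del 0.0.0.0/0 (clear depth 0)
  add 234.228.93.0/24 -> H3 at depth 24
  lookup 104.49.149.159: bits 01101000001100011001010110011111 walk d0:-→d1:-→d2:-→d3:-→d4:-→d5:-→d6:-→d7:-→d8:H3→d9:-→d10:-→d11:-→d12:-→d13:-→d14:-→d15:-→d16:-→d17:-→d18:-→d19:-→d20:-→d21:-→d22:-→d23:-→d24:-→d25:-→d26:-→d27:-→d28:-→d29:-→d30:-→d31:-→d32:H2 -> H2
  lookup 104.113.149.159: bits 011010000 walk d0:-→d1:-→d2:-→d3:-→d4:-→d5:-→d6:-→d7:-→d8:H3→d9:- -> H3
  add 104.49.149.159/32 -> H1 at depth 32
  add 234.228.93.216/30 -> H6 at depth 30
  add 0.0.0.0/0 -> H0 at depth 0
  lookup 234.228.93.217: bits 111010101110010001011101110110 walk d0:H0→d1:-→d2:-→d3:-→d4:-→d5:-→d6:-→d7:-→d8:-→d9:-→d10:-→d11:-→d12:-→d13:-→d14:-→d15:-→d16:-→d17:-→d18:-→d19:-→d20:-→d21:-→d22:-→d23:-→d24:H3→d25:-→d26:-→d27:-→d28:-→d29:-→d30:H6 -> H6
  add 234.0.0.0/8 -> H7 at depth 8
  lookup 234.228.93.217: bits 111010101110010001011101110110 walk d0:H0→d1:-→d2:-→d3:-→d4:-→d5:-→d6:-→d7:-→d8:H7→d9:-→d10:-→d11:-→d12:-→d13:-→d14:-→d15:-→d16:-→d17:-→d18:-→d19:-→d20:-→d21:-→d22:-→d23:-→d24:H3→d25:-→d26:-→d27:-→d28:-→d29:-→d30:H6 -> H6
  lookup 234.0.0.57: bits 11101010 walk d0:H0→d1:-→d2:-→d3:-→d4:-→d5:-→d6:-→d7:-→d8:H7 -> H7
  add 104.48.0.0/12 -> H3 at depth 12
  lookup 104.48.0.1: bits 011010000011000 walk d0:H0→d1:-→d2:-→d3:-→d4:-→d5:-→d6:-→d7:-→d8:H3→d9:-→d10:-→d11:-→d12:H3→d13:-→d14:-→d15:- -> H3
  lookup 104.48.12.204: bits 011010000011000 walk d0:H0→d1:-→d2:-→d3:-→d4:-→d5:-→d6:-→d7:-→d8:H3→d9:-→d10:-→d11:-→d12:H3→d13:-→d14:-→d15:- -> H3
  lookup 234.228.93.5: bits 111010101110010001011101 walk d0:H0→d1:-→d2:-→d3:-→d4:-→d5:-→d6:-→d7:-→d8:H7→d9:-→d10:-→d11:-→d12:-→d13:-→d14:-→d15:-→d16:-→d17:-→d18:-→d19:-→d20:-→d21:-→d22:-→d23:-→d24:H3 -> H3
  add 234.228.0.0/15 -> H4 at depth 15
  add 104.0.0.0/8 -> H2 at depth 8
  lookup 234.0.5.110: bits 11101010 walk d0:H0→d1:-→d2:-→d3:-→d4:-→d5:-→d6:-→d7:-→d8:H7 -> H7
  lookup 234.228.93.0: bits 111010101110010001011101 walk d0:H0→d1:-→d2:-→d3:-→d4:-→d5:-→d6:-→d7:-→d8:H7→d9:-→d10:-→d11:-→d12:-→d13:-→d14:-→d15:H4→d16:-→d17:-→d18:-→d19:-→d20:-→d21:-→d22:-→d23:-→d24:H3 -> H3
  lookup 104.49.149.159: bits 01101000001100011001010110011111 walk d0:H0→d1:-→d2:-→d3:-→d4:-→d5:-→d6:-→d7:-→d8:H2→d9:-→d10:-→d11:-→d12:H3→d13:-→d14:-→d15:-→d16:-→d17:-→d18:-→d19:-→d20:-→d21:-→d22:-→d23:-→d24:-→d25:-→d26:-→d27:-→d28:-→d29:-→d30:-→d31:-→d32:H1 -> H1
  add 234.224.0.0/12 -> H1 at depth 12
  add 104.49.149.159/32 -> H4 at depth 32

== LOOKUPS ==
["H2","H0","H6","H2","H3","H6","H6","H7","H3","H3","H3","H7","H3","H1"]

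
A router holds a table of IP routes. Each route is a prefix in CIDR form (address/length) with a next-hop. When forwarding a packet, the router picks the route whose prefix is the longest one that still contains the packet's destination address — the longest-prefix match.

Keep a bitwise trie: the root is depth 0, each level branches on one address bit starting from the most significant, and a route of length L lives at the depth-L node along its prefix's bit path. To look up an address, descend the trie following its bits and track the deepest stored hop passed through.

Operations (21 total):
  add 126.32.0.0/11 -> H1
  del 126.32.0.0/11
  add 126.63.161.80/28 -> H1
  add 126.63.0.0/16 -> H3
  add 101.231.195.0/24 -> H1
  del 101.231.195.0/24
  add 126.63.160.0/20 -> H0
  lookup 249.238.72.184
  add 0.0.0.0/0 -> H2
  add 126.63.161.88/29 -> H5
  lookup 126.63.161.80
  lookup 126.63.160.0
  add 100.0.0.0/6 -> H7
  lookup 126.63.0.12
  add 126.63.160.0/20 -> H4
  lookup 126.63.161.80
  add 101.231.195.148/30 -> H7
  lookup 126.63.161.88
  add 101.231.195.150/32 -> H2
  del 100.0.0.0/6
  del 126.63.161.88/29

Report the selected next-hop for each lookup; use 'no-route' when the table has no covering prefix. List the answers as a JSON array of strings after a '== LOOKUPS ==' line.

Process each operation:
  + 126.32.0.0/11 (H1) depth=11
  del 126.32.0.0/11 (clear depth 11)
  + 126.63.161.80/28 (H1) depth=28
  + 126.63.0.0/16 (H3) depth=16
  + 101.231.195.0/24 (H1) depth=24
  del 101.231.195.0/24 (clear depth 24)
  + 126.63.160.0/20 (H0) depth=20
  ? 249.238.72.184  path d0:-  best=no-route
  + 0.0.0.0/0 (H2) depth=0
  + 126.63.161.88/29 (H5) depth=29
  ? 126.63.161.80  path d0:H2→d1:-→d2:-→d3:-→d4:-→d5:-→d6:-→d7:-→d8:-→d9:-→d10:-→d11:-→d12:-→d13:-→d14:-→d15:-→d16:H3→d17:-→d18:-→d19:-→d20:H0→d21:-→d22:-→d23:-→d24:-→d25:-→d26:-→d27:-→d28:H1  best=H1
  ? 126.63.160.0  path d0:H2→d1:-→d2:-→d3:-→d4:-→d5:-→d6:-→d7:-→d8:-→d9:-→d10:-→d11:-→d12:-→d13:-→d14:-→d15:-→d16:H3→d17:-→d18:-→d19:-→d20:H0→d21:-→d22:-→d23:-  best=H0
  + 100.0.0.0/6 (H7) depth=6
  ? 126.63.0.12  path d0:H2→d1:-→d2:-→d3:-→d4:-→d5:-→d6:-→d7:-→d8:-→d9:-→d10:-→d11:-→d12:-→d13:-→d14:-→d15:-→d16:H3  best=H3
  + 126.63.160.0/20 (H4) depth=20
  ? 126.63.161.80  path d0:H2→d1:-→d2:-→d3:-→d4:-→d5:-→d6:-→d7:-→d8:-→d9:-→d10:-→d11:-→d12:-→d13:-→d14:-→d15:-→d16:H3→d17:-→d18:-→d19:-→d20:H4→d21:-→d22:-→d23:-→d24:-→d25:-→d26:-→d27:-→d28:H1  best=H1
  + 101.231.195.148/30 (H7) depth=30
  ? 126.63.161.88  path d0:H2→d1:-→d2:-→d3:-→d4:-→d5:-→d6:-→d7:-→d8:-→d9:-→d10:-→d11:-→d12:-→d13:-→d14:-→d15:-→d16:H3→d17:-→d18:-→d19:-→d20:H4→d21:-→d22:-→d23:-→d24:-→d25:-→d26:-→d27:-→d28:H1→d29:H5  best=H5
  + 101.231.195.150/32 (H2) depth=32
  del 100.0.0.0/6 (clear depth 6)
  del 126.63.161.88/29 (clear depth 29)

== LOOKUPS ==
["no-route","H1","H0","H3","H1","H5"]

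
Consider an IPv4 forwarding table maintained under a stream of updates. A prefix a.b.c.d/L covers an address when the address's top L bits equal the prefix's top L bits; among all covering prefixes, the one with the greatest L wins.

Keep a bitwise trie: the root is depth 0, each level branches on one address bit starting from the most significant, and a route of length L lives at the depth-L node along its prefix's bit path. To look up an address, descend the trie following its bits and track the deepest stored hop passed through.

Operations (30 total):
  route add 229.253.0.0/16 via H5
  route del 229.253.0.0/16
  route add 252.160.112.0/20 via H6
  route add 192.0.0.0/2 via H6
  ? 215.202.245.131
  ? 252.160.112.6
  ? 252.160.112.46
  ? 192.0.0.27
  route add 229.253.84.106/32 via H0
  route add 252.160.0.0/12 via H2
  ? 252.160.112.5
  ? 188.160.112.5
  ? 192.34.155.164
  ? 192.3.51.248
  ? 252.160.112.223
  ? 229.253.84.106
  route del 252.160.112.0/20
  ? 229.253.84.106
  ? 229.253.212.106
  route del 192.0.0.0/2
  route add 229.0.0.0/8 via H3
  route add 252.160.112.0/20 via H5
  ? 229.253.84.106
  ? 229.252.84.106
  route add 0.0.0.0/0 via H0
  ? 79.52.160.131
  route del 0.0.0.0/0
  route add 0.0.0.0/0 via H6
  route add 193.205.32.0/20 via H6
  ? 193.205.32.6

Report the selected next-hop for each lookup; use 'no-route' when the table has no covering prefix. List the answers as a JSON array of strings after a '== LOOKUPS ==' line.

Trace:
  add 229.253.0.0/16 -> H5 at depth 16
  del 229.253.0.0/16 (clear depth 16)
  add 252.160.112.0/20 -> H6 at depth 20
  add 192.0.0.0/2 -> H6 at depth 2
  ? 215.202.245.131  path d0:-→d1:-→d2:H6  best=H6
  ? 252.160.112.6  path d0:-→d1:-→d2:H6→d3:-→d4:-→d5:-→d6:-→d7:-→d8:-→d9:-→d10:-→d11:-→d12:-→d13:-→d14:-→d15:-→d16:-→d17:-→d18:-→d19:-→d20:H6  best=H6
  ? 252.160.112.46  path d0:-→d1:-→d2:H6→d3:-→d4:-→d5:-→d6:-→d7:-→d8:-→d9:-→d10:-→d11:-→d12:-→d13:-→d14:-→d15:-→d16:-→d17:-→d18:-→d19:-→d20:H6  best=H6
  ? 192.0.0.27  path d0:-→d1:-→d2:H6  best=H6
  add 229.253.84.106/32 -> H0 at depth 32
  add 252.160.0.0/12 -> H2 at depth 12
  ? 252.160.112.5  path d0:-→d1:-→d2:H6→d3:-→d4:-→d5:-→d6:-→d7:-→d8:-→d9:-→d10:-→d11:-→d12:H2→d13:-→d14:-→d15:-→d16:-→d17:-→d18:-→d19:-→d20:H6  best=H6
  ? 188.160.112.5  path d0:-→d1:-  best=no-route
  ? 192.34.155.164  path d0:-→d1:-→d2:H6  best=H6
  ? 192.3.51.248  path d0:-→d1:-→d2:H6  best=H6
  ? 252.160.112.223  path d0:-→d1:-→d2:H6→d3:-→d4:-→d5:-→d6:-→d7:-→d8:-→d9:-→d10:-→d11:-→d12:H2→d13:-→d14:-→d15:-→d16:-→d17:-→d18:-→d19:-→d20:H6  best=H6
  ? 229.253.84.106  path d0:-→d1:-→d2:H6→d3:-→d4:-→d5:-→d6:-→d7:-→d8:-→d9:-→d10:-→d11:-→d12:-→d13:-→d14:-→d15:-→d16:-→d17:-→d18:-→d19:-→d20:-→d21:-→d22:-→d23:-→d24:-→d25:-→d26:-→d27:-→d28:-→d29:-→d30:-→d31:-→d32:H0  best=H0
  del 252.160.112.0/20 (clear depth 20)
  ? 229.253.84.106  path d0:-→d1:-→d2:H6→d3:-→d4:-→d5:-→d6:-→d7:-→d8:-→d9:-→d10:-→d11:-→d12:-→d13:-→d14:-→d15:-→d16:-→d17:-→d18:-→d19:-→d20:-→d21:-→d22:-→d23:-→d24:-→d25:-→d26:-→d27:-→d28:-→d29:-→d30:-→d31:-→d32:H0  best=H0
  ? 229.253.212.106  path d0:-→d1:-→d2:H6→d3:-→d4:-→d5:-→d6:-→d7:-→d8:-→d9:-→d10:-→d11:-→d12:-→d13:-→d14:-→d15:-→d16:-  best=H6
  del 192.0.0.0/2 (clear depth 2)
  add 229.0.0.0/8 -> H3 at depth 8
  add 252.160.112.0/20 -> H5 at depth 20
  ? 229.253.84.106  path d0:-→d1:-→d2:-→d3:-→d4:-→d5:-→d6:-→d7:-→d8:H3→d9:-→d10:-→d11:-→d12:-→d13:-→d14:-→d15:-→d16:-→d17:-→d18:-→d19:-→d20:-→d21:-→d22:-→d23:-→d24:-→d25:-→d26:-→d27:-→d28:-→d29:-→d30:-→d31:-→d32:H0  best=H0
  ? 229.252.84.106  path d0:-→d1:-→d2:-→d3:-→d4:-→d5:-→d6:-→d7:-→d8:H3→d9:-→d10:-→d11:-→d12:-→d13:-→d14:-→d15:-  best=H3
  add 0.0.0.0/0 -> H0 at depth 0
  ? 79.52.160.131  path d0:H0  best=H0
  del 0.0.0.0/0 (clear depth 0)
  add 0.0.0.0/0 -> H6 at depth 0
  add 193.205.32.0/20 -> H6 at depth 20
  ? 193.205.32.6  path d0:H6→d1:-→d2:-→d3:-→d4:-→d5:-→d6:-→d7:-→d8:-→d9:-→d10:-→d11:-→d12:-→d13:-→d14:-→d15:-→d16:-→d17:-→d18:-→d19:-→d20:H6  best=H6

== LOOKUPS ==
["H6","H6","H6","H6","H6","no-route","H6","H6","H6","H0","H0","H6","H0","H3","H0","H6"]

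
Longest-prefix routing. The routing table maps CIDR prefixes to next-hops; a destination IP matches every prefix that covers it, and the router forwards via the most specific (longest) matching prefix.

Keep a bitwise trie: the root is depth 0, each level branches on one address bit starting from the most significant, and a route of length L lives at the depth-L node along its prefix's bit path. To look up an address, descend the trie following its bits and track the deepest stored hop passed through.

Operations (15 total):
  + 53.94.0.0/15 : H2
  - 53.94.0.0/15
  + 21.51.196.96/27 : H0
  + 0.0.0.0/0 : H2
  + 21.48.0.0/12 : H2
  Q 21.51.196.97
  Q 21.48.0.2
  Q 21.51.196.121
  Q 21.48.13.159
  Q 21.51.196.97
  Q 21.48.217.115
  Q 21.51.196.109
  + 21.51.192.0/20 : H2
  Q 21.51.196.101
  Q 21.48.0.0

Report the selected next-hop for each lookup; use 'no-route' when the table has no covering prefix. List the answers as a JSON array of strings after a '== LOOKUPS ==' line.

Process each operation:
  add 53.94.0.0/15 -> H2 at depth 15
  del 53.94.0.0/15 (clear depth 15)
  add 21.51.196.96/27 -> H0 at depth 27
  add 0.0.0.0/0 -> H2 at depth 0
  add 21.48.0.0/12 -> H2 at depth 12
  lookup 21.51.196.97: bits 000101010011001111000100011 walk d0:H2→d1:-→d2:-→d3:-→d4:-→d5:-→d6:-→d7:-→d8:-→d9:-→d10:-→d11:-→d12:H2→d13:-→d14:-→d15:-→d16:-→d17:-→d18:-→d19:-→d20:-→d21:-→d22:-→d23:-→d24:-→d25:-→d26:-→d27:H0 -> H0
  lookup 21.48.0.2: bits 00010101001100 walk d0:H2→d1:-→d2:-→d3:-→d4:-→d5:-→d6:-→d7:-→d8:-→d9:-→d10:-→d11:-→d12:H2→d13:-→d14:- -> H2
  lookup 21.51.196.121: bits 000101010011001111000100011 walk d0:H2→d1:-→d2:-→d3:-→d4:-→d5:-→d6:-→d7:-→d8:-→d9:-→d10:-→d11:-→d12:H2→d13:-→d14:-→d15:-→d16:-→d17:-→d18:-→d19:-→d20:-→d21:-→d22:-→d23:-→d24:-→d25:-→d26:-→d27:H0 -> H0
  lookup 21.48.13.159: bits 00010101001100 walk d0:H2→d1:-→d2:-→d3:-→d4:-→d5:-→d6:-→d7:-→d8:-→d9:-→d10:-→d11:-→d12:H2→d13:-→d14:- -> H2
  lookup 21.51.196.97: bits 000101010011001111000100011 walk d0:H2→d1:-→d2:-→d3:-→d4:-→d5:-→d6:-→d7:-→d8:-→d9:-→d10:-→d11:-→d12:H2→d13:-→d14:-→d15:-→d16:-→d17:-→d18:-→d19:-→d20:-→d21:-→d22:-→d23:-→d24:-→d25:-→d26:-→d27:H0 -> H0
  lookup 21.48.217.115: bits 00010101001100 walk d0:H2→d1:-→d2:-→d3:-→d4:-→d5:-→d6:-→d7:-→d8:-→d9:-→d10:-→d11:-→d12:H2→d13:-→d14:- -> H2
  lookup 21.51.196.109: bits 000101010011001111000100011 walk d0:H2→d1:-→d2:-→d3:-→d4:-→d5:-→d6:-→d7:-→d8:-→d9:-→d10:-→d11:-→d12:H2→d13:-→d14:-→d15:-→d16:-→d17:-→d18:-→d19:-→d20:-→d21:-→d22:-→d23:-→d24:-→d25:-→d26:-→d27:H0 -> H0
  add 21.51.192.0/20 -> H2 at depth 20
  lookup 21.51.196.101: bits 000101010011001111000100011 walk d0:H2→d1:-→d2:-→d3:-→d4:-→d5:-→d6:-→d7:-→d8:-→d9:-→d10:-→d11:-→d12:H2→d13:-→d14:-→d15:-→d16:-→d17:-→d18:-→d19:-→d20:H2→d21:-→d22:-→d23:-→d24:-→d25:-→d26:-→d27:H0 -> H0
  lookup 21.48.0.0: bits 00010101001100 walk d0:H2→d1:-→d2:-→d3:-→d4:-→d5:-→d6:-→d7:-→d8:-→d9:-→d10:-→d11:-→d12:H2→d13:-→d14:- -> H2

== LOOKUPS ==
["H0","H2","H0","H2","H0","H2","H0","H0","H2"]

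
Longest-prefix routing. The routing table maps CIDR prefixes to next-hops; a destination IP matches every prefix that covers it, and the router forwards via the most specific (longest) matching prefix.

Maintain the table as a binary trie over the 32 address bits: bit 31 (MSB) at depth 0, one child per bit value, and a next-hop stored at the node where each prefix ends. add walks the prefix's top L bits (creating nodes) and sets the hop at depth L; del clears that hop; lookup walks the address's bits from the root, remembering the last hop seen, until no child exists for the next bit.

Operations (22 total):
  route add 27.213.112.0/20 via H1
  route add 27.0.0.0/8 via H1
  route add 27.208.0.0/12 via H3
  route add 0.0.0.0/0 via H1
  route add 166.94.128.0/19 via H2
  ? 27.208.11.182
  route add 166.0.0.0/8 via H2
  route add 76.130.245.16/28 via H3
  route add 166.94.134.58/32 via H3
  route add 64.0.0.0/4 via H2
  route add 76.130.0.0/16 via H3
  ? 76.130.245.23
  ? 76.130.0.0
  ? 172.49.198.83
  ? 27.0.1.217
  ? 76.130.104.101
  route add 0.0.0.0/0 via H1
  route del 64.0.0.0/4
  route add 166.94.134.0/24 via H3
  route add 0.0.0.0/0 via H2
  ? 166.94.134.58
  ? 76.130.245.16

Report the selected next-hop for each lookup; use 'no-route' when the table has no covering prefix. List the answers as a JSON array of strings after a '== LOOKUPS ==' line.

Trace:
  + 27.213.112.0/20 (H1) depth=20
  + 27.0.0.0/8 (H1) depth=8
  + 27.208.0.0/12 (H3) depth=12
  + 0.0.0.0/0 (H1) depth=0
  + 166.94.128.0/19 (H2) depth=19
  Q 27.208.11.182: descend 0001101111010 ; hops seen [H1,H1,H3] ; pick H3
  + 166.0.0.0/8 (H2) depth=8
  + 76.130.245.16/28 (H3) depth=28
  + 166.94.134.58/32 (H3) depth=32
  + 64.0.0.0/4 (H2) depth=4
  + 76.130.0.0/16 (H3) depth=16
  Q 76.130.245.23: descend 0100110010000010111101010001 ; hops seen [H1,H2,H3,H3] ; pick H3
  Q 76.130.0.0: descend 0100110010000010 ; hops seen [H1,H2,H3] ; pick H3
  Q 172.49.198.83: descend 1010 ; hops seen [H1] ; pick H1
  Q 27.0.1.217: descend 00011011 ; hops seen [H1,H1] ; pick H1
  Q 76.130.104.101: descend 0100110010000010 ; hops seen [H1,H2,H3] ; pick H3
  + 0.0.0.0/0 (H1) depth=0
  - 64.0.0.0/4 clear@4
  + 166.94.134.0/24 (H3) depth=24
  + 0.0.0.0/0 (H2) depth=0
  Q 166.94.134.58: descend 10100110010111101000011000111010 ; hops seen [H2,H2,H2,H3,H3] ; pick H3
  Q 76.130.245.16: descend 0100110010000010111101010001 ; hops seen [H2,H3,H3] ; pick H3

== LOOKUPS ==
["H3","H3","H3","H1","H1","H3","H3","H3"]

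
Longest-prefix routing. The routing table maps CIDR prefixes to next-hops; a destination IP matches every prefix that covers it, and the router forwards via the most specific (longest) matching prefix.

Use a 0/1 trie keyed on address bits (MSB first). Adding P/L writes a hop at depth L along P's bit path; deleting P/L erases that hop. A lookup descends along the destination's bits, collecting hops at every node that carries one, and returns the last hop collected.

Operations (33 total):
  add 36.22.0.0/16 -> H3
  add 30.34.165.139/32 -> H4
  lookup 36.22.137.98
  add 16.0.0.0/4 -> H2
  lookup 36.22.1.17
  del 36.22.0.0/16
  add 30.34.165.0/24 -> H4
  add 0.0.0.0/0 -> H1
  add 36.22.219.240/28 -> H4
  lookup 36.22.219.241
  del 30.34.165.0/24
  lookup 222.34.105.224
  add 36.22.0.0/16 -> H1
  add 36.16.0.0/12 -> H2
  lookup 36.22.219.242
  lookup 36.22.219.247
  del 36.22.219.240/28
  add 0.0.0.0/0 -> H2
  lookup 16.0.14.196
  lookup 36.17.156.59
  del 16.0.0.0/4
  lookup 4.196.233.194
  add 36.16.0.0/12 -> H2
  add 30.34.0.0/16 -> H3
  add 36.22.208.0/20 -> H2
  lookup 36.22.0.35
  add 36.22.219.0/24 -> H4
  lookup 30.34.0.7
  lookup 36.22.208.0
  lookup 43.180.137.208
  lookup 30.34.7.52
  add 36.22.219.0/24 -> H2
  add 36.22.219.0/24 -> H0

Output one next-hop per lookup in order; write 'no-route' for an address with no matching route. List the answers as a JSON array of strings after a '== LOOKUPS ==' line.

Process each operation:
  + 36.22.0.0/16 (H3) depth=16
  + 30.34.165.139/32 (H4) depth=32
  Q 36.22.137.98: descend 0010010000010110 ; hops seen [H3] ; pick H3
  + 16.0.0.0/4 (H2) depth=4
  Q 36.22.1.17: descend 0010010000010110 ; hops seen [H3] ; pick H3
  - 36.22.0.0/16 clear@16
  + 30.34.165.0/24 (H4) depth=24
  + 0.0.0.0/0 (H1) depth=0
  + 36.22.219.240/28 (H4) depth=28
  Q 36.22.219.241: descend 0010010000010110110110111111 ; hops seen [H1,H4] ; pick H4
  - 30.34.165.0/24 clear@24
  Q 222.34.105.224: descend ε ; hops seen [H1] ; pick H1
  + 36.22.0.0/16 (H1) depth=16
  + 36.16.0.0/12 (H2) depth=12
  Q 36.22.219.242: descend 0010010000010110110110111111 ; hops seen [H1,H2,H1,H4] ; pick H4
  Q 36.22.219.247: descend 0010010000010110110110111111 ; hops seen [H1,H2,H1,H4] ; pick H4
  - 36.22.219.240/28 clear@28
  + 0.0.0.0/0 (H2) depth=0
  Q 16.0.14.196: descend 0001 ; hops seen [H2,H2] ; pick H2
  Q 36.17.156.59: descend 0010010000010 ; hops seen [H2,H2] ; pick H2
  - 16.0.0.0/4 clear@4
  Q 4.196.233.194: descend 000 ; hops seen [H2] ; pick H2
  + 36.16.0.0/12 (H2) depth=12
  + 30.34.0.0/16 (H3) depth=16
  + 36.22.208.0/20 (H2) depth=20
  Q 36.22.0.35: descend 0010010000010110 ; hops seen [H2,H2,H1] ; pick H1
  + 36.22.219.0/24 (H4) depth=24
  Q 30.34.0.7: descend 0001111000100010 ; hops seen [H2,H3] ; pick H3
  Q 36.22.208.0: descend 00100100000101101101 ; hops seen [H2,H2,H1,H2] ; pick H2
  Q 43.180.137.208: descend 0010 ; hops seen [H2] ; pick H2
  Q 30.34.7.52: descend 0001111000100010 ; hops seen [H2,H3] ; pick H3
  + 36.22.219.0/24 (H2) depth=24
  + 36.22.219.0/24 (H0) depth=24

== LOOKUPS ==
["H3","H3","H4","H1","H4","H4","H2","H2","H2","H1","H3","H2","H2","H3"]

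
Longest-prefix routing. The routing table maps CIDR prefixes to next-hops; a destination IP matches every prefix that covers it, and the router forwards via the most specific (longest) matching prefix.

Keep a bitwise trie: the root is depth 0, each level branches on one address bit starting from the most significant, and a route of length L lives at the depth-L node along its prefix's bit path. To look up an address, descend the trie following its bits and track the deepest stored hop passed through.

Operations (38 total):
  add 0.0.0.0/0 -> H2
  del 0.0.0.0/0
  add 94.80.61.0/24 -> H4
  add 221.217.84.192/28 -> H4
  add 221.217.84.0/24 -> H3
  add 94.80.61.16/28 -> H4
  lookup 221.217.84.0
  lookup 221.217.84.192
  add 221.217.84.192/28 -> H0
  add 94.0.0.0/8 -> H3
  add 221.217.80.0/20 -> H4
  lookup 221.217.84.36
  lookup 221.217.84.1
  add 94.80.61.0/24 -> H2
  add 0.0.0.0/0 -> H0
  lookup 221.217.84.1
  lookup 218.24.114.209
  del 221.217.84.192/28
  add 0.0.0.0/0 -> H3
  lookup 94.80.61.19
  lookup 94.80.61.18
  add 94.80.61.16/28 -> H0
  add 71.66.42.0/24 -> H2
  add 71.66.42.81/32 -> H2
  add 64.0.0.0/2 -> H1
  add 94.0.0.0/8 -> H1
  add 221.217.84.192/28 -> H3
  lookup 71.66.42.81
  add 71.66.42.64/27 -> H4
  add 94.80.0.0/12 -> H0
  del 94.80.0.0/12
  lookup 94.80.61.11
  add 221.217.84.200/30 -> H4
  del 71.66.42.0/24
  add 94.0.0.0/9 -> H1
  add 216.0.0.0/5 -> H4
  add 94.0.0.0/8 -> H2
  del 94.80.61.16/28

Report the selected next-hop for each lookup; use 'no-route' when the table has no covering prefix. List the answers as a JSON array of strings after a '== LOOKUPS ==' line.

Process each operation:
  add 0.0.0.0/0 -> H2 at depth 0
  - 0.0.0.0/0 clear@0
  add 94.80.61.0/24 -> H4 at depth 24
  add 221.217.84.192/28 -> H4 at depth 28
  add 221.217.84.0/24 -> H3 at depth 24
  add 94.80.61.16/28 -> H4 at depth 28
  lookup 221.217.84.0: bits 110111011101100101010100 walk d0:-→d1:-→d2:-→d3:-→d4:-→d5:-→d6:-→d7:-→d8:-→d9:-→d10:-→d11:-→d12:-→d13:-→d14:-→d15:-→d16:-→d17:-→d18:-→d19:-→d20:-→d21:-→d22:-→d23:-→d24:H3 -> H3
  lookup 221.217.84.192: bits 1101110111011001010101001100 walk d0:-→d1:-→d2:-→d3:-→d4:-→d5:-→d6:-→d7:-→d8:-→d9:-→d10:-→d11:-→d12:-→d13:-→d14:-→d15:-→d16:-→d17:-→d18:-→d19:-→d20:-→d21:-→d22:-→d23:-→d24:H3→d25:-→d26:-→d27:-→d28:H4 -> H4
  add 221.217.84.192/28 -> H0 at depth 28
  add 94.0.0.0/8 -> H3 at depth 8
  add 221.217.80.0/20 -> H4 at depth 20
  lookup 221.217.84.36: bits 110111011101100101010100 walk d0:-→d1:-→d2:-→d3:-→d4:-→d5:-→d6:-→d7:-→d8:-→d9:-→d10:-→d11:-→d12:-→d13:-→d14:-→d15:-→d16:-→d17:-→d18:-→d19:-→d20:H4→d21:-→d22:-→d23:-→d24:H3 -> H3
  lookup 221.217.84.1: bits 110111011101100101010100 walk d0:-→d1:-→d2:-→d3:-→d4:-→d5:-→d6:-→d7:-→d8:-→d9:-→d10:-→d11:-→d12:-→d13:-→d14:-→d15:-→d16:-→d17:-→d18:-→d19:-→d20:H4→d21:-→d22:-→d23:-→d24:H3 -> H3
  add 94.80.61.0/24 -> H2 at depth 24
  add 0.0.0.0/0 -> H0 at depth 0
  lookup 221.217.84.1: bits 110111011101100101010100 walk d0:H0→d1:-→d2:-→d3:-→d4:-→d5:-→d6:-→d7:-→d8:-→d9:-→d10:-→d11:-→d12:-→d13:-→d14:-→d15:-→d16:-→d17:-→d18:-→d19:-→d20:H4→d21:-→d22:-→d23:-→d24:H3 -> H3
  lookup 218.24.114.209: bits 11011 walk d0:H0→d1:-→d2:-→d3:-→d4:-→d5:- -> H0
  - 221.217.84.192/28 clear@28
  add 0.0.0.0/0 -> H3 at depth 0
  lookup 94.80.61.19: bits 0101111001010000001111010001 walk d0:H3→d1:-→d2:-→d3:-→d4:-→d5:-→d6:-→d7:-→d8:H3→d9:-→d10:-→d11:-→d12:-→d13:-→d14:-→d15:-→d16:-→d17:-→d18:-→d19:-→d20:-→d21:-→d22:-→d23:-→d24:H2→d25:-→d26:-→d27:-→d28:H4 -> H4
  lookup 94.80.61.18: bits 0101111001010000001111010001 walk d0:H3→d1:-→d2:-→d3:-→d4:-→d5:-→d6:-→d7:-→d8:H3→d9:-→d10:-→d11:-→d12:-→d13:-→d14:-→d15:-→d16:-→d17:-→d18:-→d19:-→d20:-→d21:-→d22:-→d23:-→d24:H2→d25:-→d26:-→d27:-→d28:H4 -> H4
  add 94.80.61.16/28 -> H0 at depth 28
  add 71.66.42.0/24 -> H2 at depth 24
  add 71.66.42.81/32 -> H2 at depth 32
  add 64.0.0.0/2 -> H1 at depth 2
  add 94.0.0.0/8 -> H1 at depth 8
  add 221.217.84.192/28 -> H3 at depth 28
  lookup 71.66.42.81: bits 01000111010000100010101001010001 walk d0:H3→d1:-→d2:H1→d3:-→d4:-→d5:-→d6:-→d7:-→d8:-→d9:-→d10:-→d11:-→d12:-→d13:-→d14:-→d15:-→d16:-→d17:-→d18:-→d19:-→d20:-→d21:-→d22:-→d23:-→d24:H2→d25:-→d26:-→d27:-→d28:-→d29:-→d30:-→d31:-→d32:H2 -> H2
  add 71.66.42.64/27 -> H4 at depth 27
  add 94.80.0.0/12 -> H0 at depth 12
  - 94.80.0.0/12 clear@12
  lookup 94.80.61.11: bits 010111100101000000111101000 walk d0:H3→d1:-→d2:H1→d3:-→d4:-→d5:-→d6:-→d7:-→d8:H1→d9:-→d10:-→d11:-→d12:-→d13:-→d14:-→d15:-→d16:-→d17:-→d18:-→d19:-→d20:-→d21:-→d22:-→d23:-→d24:H2→d25:-→d26:-→d27:- -> H2
  add 221.217.84.200/30 -> H4 at depth 30
  - 71.66.42.0/24 clear@24
  add 94.0.0.0/9 -> H1 at depth 9
  add 216.0.0.0/5 -> H4 at depth 5
  add 94.0.0.0/8 -> H2 at depth 8
  - 94.80.61.16/28 clear@28

== LOOKUPS ==
["H3","H4","H3","H3","H3","H0","H4","H4","H2","H2"]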